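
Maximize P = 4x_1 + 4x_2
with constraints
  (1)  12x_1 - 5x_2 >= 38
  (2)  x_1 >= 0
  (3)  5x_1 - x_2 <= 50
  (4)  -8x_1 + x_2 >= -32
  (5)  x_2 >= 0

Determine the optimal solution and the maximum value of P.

x_1 = 61/14, x_2 = 20/7, maximum P = 202/7

Feasible corners and P = 4x_1 + 4x_2:
  (61/14, 20/7) → P = 202/7
  (19/6, 0) → P = 38/3
  (4, 0) → P = 16

The binding constraints are 12x_1 - 5x_2 = 38 and -8x_1 + x_2 = -32.
Solving simultaneously gives x_1 = 61/14, x_2 = 20/7.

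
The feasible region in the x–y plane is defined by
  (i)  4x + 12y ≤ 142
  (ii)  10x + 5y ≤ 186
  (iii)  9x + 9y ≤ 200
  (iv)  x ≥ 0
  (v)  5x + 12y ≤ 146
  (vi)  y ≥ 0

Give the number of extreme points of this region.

5

The feasible vertices (each the meet of two boundaries and inside every other half-plane) are:
  (0, 71/6)
  (4, 21/2)
  (1502/95, 106/19)
  (93/5, 0)
  (0, 0)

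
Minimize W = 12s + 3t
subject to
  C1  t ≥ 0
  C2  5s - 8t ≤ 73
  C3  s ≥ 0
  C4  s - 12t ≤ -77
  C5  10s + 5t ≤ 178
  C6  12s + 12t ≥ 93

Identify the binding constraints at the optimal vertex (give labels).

C3 and C6

Feasible corners and W = 12s + 3t:
  (0, 178/5) → W = 534/5
  (0, 31/4) → W = 93/4
  (1751/125, 948/125) → W = 23856/125
  (16/13, 339/52) → W = 1785/52

The minimum is at (0, 31/4). Substituting into each constraint, equality holds for C3 and C6; the remaining constraints have slack.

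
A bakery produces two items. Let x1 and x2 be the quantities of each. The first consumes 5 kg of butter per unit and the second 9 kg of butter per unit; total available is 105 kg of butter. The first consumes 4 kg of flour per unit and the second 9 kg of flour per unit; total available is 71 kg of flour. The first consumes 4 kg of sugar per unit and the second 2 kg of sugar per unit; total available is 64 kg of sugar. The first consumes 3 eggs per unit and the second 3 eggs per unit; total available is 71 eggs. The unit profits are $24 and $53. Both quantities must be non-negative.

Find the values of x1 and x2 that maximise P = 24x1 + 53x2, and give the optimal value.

Vertices and P = 24x1 + 53x2:
  (0, 0) → P = 0
  (0, 71/9) → P = 3763/9
  (16, 0) → P = 384
  (31/2, 1) → P = 425

The binding constraints are 4x1 + 9x2 = 71 and 4x1 + 2x2 = 64.
Solving simultaneously gives x1 = 31/2, x2 = 1.

x1 = 31/2, x2 = 1, maximum P = 425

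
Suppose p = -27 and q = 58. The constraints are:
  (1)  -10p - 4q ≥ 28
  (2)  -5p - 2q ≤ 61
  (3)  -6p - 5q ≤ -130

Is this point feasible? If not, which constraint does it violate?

Constraint (3): -6p - 5q = -128, which is not ≤ -130. All other constraints are satisfied.

not feasible — violates (3)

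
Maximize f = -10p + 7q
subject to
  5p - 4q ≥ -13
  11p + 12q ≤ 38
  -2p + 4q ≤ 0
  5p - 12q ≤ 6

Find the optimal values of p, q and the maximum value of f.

Extreme points and f = -10p + 7q:
  (-13/3, -13/6) → f = 169/6
  (-9/2, -19/8) → f = 227/8
  (38/17, 19/17) → f = -247/17
  (11/4, 31/48) → f = -1103/48

p = -9/2, q = -19/8, maximum f = 227/8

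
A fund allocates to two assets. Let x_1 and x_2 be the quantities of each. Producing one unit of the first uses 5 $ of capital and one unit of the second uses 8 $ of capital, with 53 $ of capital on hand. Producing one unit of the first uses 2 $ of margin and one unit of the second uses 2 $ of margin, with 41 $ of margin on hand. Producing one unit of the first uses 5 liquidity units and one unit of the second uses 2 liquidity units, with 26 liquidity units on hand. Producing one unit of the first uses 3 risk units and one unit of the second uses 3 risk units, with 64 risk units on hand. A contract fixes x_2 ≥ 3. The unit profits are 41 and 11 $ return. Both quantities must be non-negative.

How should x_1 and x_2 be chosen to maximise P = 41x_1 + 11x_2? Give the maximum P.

Vertices and P = 41x_1 + 11x_2:
  (0, 53/8) → P = 583/8
  (0, 3) → P = 33
  (17/5, 9/2) → P = 1889/10
  (4, 3) → P = 197

x_1 = 4, x_2 = 3, maximum P = 197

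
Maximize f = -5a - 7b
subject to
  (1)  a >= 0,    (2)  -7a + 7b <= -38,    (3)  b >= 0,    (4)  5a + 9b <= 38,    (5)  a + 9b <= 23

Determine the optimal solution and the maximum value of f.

Feasible corners and f = -5a - 7b:
  (38/7, 0) → f = -190/7
  (304/49, 38/49) → f = -1786/49
  (38/5, 0) → f = -38

a = 38/7, b = 0, maximum f = -190/7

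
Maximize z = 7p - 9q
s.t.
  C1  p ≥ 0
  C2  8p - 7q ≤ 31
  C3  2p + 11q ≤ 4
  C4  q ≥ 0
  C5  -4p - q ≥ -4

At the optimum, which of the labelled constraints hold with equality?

C4 and C5

Extreme points and z = 7p - 9q:
  (0, 4/11) → z = -36/11
  (0, 0) → z = 0
  (20/21, 4/21) → z = 104/21
  (1, 0) → z = 7

The maximum is at (1, 0). Substituting into each constraint, equality holds for C4 and C5; the remaining constraints have slack.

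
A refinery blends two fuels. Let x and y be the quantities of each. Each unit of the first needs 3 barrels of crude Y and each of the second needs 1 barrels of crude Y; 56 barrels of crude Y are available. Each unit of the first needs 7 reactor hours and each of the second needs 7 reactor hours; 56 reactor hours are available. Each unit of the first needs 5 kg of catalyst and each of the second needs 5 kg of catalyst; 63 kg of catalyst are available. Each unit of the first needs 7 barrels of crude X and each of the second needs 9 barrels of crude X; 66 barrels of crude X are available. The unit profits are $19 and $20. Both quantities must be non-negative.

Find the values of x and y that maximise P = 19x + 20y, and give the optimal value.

x = 3, y = 5, maximum P = 157

Corner points and P = 19x + 20y:
  (0, 0) → P = 0
  (0, 22/3) → P = 440/3
  (8, 0) → P = 152
  (3, 5) → P = 157

The optimum lies where 7x + 7y = 56 and 7x + 9y = 66.
Solving simultaneously gives x = 3, y = 5.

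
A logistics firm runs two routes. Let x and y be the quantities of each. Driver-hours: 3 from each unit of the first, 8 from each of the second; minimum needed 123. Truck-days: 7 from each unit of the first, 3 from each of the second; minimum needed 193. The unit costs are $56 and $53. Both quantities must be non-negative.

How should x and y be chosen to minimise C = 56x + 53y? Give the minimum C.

Corner points and C = 56x + 53y:
  (0, 193/3) → C = 10229/3
  (41, 0) → C = 2296
  (25, 6) → C = 1718
The feasible region is unbounded (it extends along (0, 1), (1, 0)), but C strictly increases along every unbounded feasible direction, so there is no improving ray and the minimum is attained at a vertex.

The binding constraints are 3x + 8y = 123 and 7x + 3y = 193.
Solving simultaneously gives x = 25, y = 6.

x = 25, y = 6, minimum C = 1718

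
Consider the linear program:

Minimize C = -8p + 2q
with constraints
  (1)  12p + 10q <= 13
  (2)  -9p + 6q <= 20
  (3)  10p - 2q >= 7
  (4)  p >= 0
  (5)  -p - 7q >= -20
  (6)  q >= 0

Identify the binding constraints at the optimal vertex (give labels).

(1) and (6)

Extreme points and C = -8p + 2q:
  (24/31, 23/62) → C = -169/31
  (13/12, 0) → C = -26/3
  (7/10, 0) → C = -28/5

The minimum is at (13/12, 0). Substituting into each constraint, equality holds for (1) and (6); the remaining constraints have slack.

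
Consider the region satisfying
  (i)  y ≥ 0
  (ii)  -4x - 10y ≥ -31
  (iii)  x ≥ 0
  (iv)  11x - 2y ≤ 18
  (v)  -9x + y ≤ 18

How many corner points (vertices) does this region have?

4

The feasible vertices (each the meet of two boundaries and inside every other half-plane) are:
  (0, 0)
  (18/11, 0)
  (0, 31/10)
  (121/59, 269/118)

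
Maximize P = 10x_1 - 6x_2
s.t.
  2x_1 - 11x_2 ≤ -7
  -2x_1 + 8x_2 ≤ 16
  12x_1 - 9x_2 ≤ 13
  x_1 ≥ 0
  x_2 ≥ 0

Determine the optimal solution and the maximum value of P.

Vertices and P = 10x_1 - 6x_2:
  (103/57, 55/57) → P = 700/57
  (0, 7/11) → P = -42/11
  (124/39, 109/39) → P = 586/39
  (0, 2) → P = -12

x_1 = 124/39, x_2 = 109/39, maximum P = 586/39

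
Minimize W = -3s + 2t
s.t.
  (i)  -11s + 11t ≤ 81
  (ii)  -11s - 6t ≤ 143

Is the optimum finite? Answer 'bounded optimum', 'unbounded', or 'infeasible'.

From the feasible point (-2059/187, -62/17), moving in the direction (11, 11) keeps every constraint satisfied while W decreases without bound.

unbounded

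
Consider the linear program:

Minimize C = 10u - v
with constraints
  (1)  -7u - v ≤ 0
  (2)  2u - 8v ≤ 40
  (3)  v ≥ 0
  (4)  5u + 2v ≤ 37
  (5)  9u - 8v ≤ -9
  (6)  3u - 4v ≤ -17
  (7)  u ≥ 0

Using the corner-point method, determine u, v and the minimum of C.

Vertices and C = 10u - v:
  (57/13, 98/13) → C = 472/13
  (0, 37/2) → C = -37/2
  (0, 17/4) → C = -17/4

u = 0, v = 37/2, minimum C = -37/2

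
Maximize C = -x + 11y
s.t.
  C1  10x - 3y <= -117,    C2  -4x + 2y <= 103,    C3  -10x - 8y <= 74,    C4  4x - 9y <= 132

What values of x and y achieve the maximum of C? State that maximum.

Extreme points and C = -x + 11y:
  (75/8, 281/4) → C = 6107/8
  (-579/55, 43/11) → C = 2944/55
  (-243/13, 367/26) → C = 4523/26

The binding constraints are 10x - 3y = -117 and -4x + 2y = 103.
Solving simultaneously gives x = 75/8, y = 281/4.

x = 75/8, y = 281/4, maximum C = 6107/8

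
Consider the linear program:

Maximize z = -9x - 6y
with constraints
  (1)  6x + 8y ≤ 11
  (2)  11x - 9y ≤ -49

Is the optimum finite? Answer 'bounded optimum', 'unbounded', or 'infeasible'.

unbounded

From the feasible point (-293/142, 415/142), moving in the direction (-8, 6) keeps every constraint satisfied while z increases without bound.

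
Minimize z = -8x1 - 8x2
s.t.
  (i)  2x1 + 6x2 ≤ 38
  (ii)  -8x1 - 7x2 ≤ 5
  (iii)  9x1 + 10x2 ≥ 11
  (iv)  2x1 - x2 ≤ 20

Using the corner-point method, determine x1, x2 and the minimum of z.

The binding constraints are 2x1 + 6x2 = 38 and 2x1 - x2 = 20.
Solving simultaneously gives x1 = 79/7, x2 = 18/7.

x1 = 79/7, x2 = 18/7, minimum z = -776/7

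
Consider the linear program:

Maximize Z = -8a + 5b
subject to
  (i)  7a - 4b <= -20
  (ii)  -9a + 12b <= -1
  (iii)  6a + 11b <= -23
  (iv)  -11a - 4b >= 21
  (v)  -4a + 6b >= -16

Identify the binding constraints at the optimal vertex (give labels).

Extreme points and Z = -8a + 5b:
  (-61/12, -187/48) → Z = 339/16
  (-92/13, -96/13) → Z = 256/13
  (-31, -70/3) → Z = 394/3

The maximum is at (-31, -70/3). Substituting into each constraint, equality holds for (ii) and (v); the remaining constraints have slack.

(ii) and (v)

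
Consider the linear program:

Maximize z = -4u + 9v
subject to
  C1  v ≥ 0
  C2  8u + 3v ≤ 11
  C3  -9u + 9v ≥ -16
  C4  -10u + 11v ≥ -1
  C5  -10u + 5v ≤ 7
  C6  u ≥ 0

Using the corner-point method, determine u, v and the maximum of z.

Feasible corners and z = -4u + 9v:
  (1/10, 0) → z = -2/5
  (0, 0) → z = 0
  (62/59, 51/59) → z = 211/59
  (17/35, 83/35) → z = 97/5
  (0, 7/5) → z = 63/5

u = 17/35, v = 83/35, maximum z = 97/5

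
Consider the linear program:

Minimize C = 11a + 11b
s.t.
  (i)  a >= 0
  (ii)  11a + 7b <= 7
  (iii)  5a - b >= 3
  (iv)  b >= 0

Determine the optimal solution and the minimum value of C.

a = 3/5, b = 0, minimum C = 33/5

Extreme points and C = 11a + 11b:
  (14/23, 1/23) → C = 165/23
  (7/11, 0) → C = 7
  (3/5, 0) → C = 33/5

The binding constraints are 5a - b = 3 and b = 0.
Solving simultaneously gives a = 3/5, b = 0.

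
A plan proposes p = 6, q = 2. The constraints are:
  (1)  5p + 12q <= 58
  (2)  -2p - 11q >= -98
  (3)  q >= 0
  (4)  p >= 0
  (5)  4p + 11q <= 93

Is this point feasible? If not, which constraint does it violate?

feasible

(1): 54 ≤ 58 ✓
(2): -34 ≥ -98 ✓
(3): 2 ≥ 0 ✓
(4): 6 ≥ 0 ✓
(5): 46 ≤ 93 ✓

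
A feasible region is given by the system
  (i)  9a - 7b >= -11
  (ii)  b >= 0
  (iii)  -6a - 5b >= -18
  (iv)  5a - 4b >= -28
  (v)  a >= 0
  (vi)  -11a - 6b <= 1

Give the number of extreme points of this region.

4

Pairwise boundary intersections that survive every other constraint:
  (71/87, 76/29)
  (0, 11/7)
  (3, 0)
  (0, 0)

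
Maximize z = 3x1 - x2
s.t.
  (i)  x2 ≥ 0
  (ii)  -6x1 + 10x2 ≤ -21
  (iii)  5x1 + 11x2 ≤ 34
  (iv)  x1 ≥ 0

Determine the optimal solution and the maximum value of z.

x1 = 34/5, x2 = 0, maximum z = 102/5

At the optimal vertex, x2 = 0 and 5x1 + 11x2 = 34.
Solving simultaneously gives x1 = 34/5, x2 = 0.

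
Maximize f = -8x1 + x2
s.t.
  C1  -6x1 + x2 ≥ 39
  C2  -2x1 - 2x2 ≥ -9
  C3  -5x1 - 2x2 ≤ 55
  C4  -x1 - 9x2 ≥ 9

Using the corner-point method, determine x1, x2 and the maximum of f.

x1 = -477/43, x2 = 10/43, maximum f = 3826/43

Corner points and f = -8x1 + x2:
  (-133/17, -135/17) → f = 929/17
  (-72/11, -3/11) → f = 573/11
  (-477/43, 10/43) → f = 3826/43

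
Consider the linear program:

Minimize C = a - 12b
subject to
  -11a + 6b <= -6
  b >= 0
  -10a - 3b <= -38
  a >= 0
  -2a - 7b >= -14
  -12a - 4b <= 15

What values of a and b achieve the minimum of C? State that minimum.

a = 7/2, b = 1, minimum C = -17/2

Vertices and C = a - 12b:
  (19/5, 0) → C = 19/5
  (7, 0) → C = 7
  (7/2, 1) → C = -17/2

The binding constraints are -10a - 3b = -38 and -2a - 7b = -14.
Solving simultaneously gives a = 7/2, b = 1.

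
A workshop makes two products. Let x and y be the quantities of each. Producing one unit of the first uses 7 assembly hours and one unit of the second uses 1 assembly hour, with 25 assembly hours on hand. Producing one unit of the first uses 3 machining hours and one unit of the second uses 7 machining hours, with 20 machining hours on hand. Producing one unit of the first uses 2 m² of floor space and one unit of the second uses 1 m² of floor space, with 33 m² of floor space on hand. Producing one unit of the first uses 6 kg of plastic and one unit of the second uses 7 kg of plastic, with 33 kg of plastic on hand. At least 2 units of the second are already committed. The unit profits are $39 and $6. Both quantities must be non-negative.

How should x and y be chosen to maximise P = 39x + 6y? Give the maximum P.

The optimum lies where 3x + 7y = 20 and y = 2.
Solving simultaneously gives x = 2, y = 2.

x = 2, y = 2, maximum P = 90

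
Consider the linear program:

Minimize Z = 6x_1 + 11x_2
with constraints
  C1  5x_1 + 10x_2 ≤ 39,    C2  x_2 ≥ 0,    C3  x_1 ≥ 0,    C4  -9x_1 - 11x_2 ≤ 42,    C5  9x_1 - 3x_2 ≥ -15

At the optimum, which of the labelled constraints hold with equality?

C2 and C3

Vertices and Z = 6x_1 + 11x_2:
  (39/5, 0) → Z = 234/5
  (0, 39/10) → Z = 429/10
  (0, 0) → Z = 0

The minimum is at (0, 0). Substituting into each constraint, equality holds for C2 and C3; the remaining constraints have slack.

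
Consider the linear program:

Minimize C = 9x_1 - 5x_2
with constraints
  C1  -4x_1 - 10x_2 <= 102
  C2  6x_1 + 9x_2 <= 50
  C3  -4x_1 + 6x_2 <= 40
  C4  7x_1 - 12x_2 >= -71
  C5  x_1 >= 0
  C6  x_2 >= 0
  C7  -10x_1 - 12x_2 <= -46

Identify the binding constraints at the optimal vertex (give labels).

C2 and C5

Corner points and C = 9x_1 - 5x_2:
  (0, 50/9) → C = -250/9
  (25/3, 0) → C = 75
  (0, 23/6) → C = -115/6
  (23/5, 0) → C = 207/5

The minimum is at (0, 50/9). Substituting into each constraint, equality holds for C2 and C5; the remaining constraints have slack.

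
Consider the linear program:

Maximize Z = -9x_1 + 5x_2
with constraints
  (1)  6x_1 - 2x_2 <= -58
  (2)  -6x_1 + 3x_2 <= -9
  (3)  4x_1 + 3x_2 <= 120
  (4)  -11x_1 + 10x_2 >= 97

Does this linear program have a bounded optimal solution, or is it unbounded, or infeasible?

The boundaries 6x_1 - 2x_2 = -58 and -6x_1 + 3x_2 = -9 meet at (-32, -67), but that point violates -11x_1 + 10x_2 ≥ 97. Every candidate vertex is excluded by some other constraint, so the feasible region is empty.

infeasible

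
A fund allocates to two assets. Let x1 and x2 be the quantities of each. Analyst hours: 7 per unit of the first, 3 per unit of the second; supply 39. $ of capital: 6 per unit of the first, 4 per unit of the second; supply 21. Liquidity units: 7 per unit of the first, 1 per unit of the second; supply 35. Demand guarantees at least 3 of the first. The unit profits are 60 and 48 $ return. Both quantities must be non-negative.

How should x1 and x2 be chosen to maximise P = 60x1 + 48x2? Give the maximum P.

x1 = 3, x2 = 3/4, maximum P = 216

Feasible corners and P = 60x1 + 48x2:
  (7/2, 0) → P = 210
  (3, 0) → P = 180
  (3, 3/4) → P = 216

At the optimal vertex, 6x1 + 4x2 = 21 and x1 = 3.
Solving simultaneously gives x1 = 3, x2 = 3/4.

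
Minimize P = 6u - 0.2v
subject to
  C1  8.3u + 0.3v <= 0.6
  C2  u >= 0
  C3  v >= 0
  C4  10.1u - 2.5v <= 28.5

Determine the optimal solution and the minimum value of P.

u = 0, v = 2, minimum P = -0.4

The optimum lies where 8.3u + 0.3v = 0.6 and u = 0.
Solving simultaneously gives u = 0, v = 2.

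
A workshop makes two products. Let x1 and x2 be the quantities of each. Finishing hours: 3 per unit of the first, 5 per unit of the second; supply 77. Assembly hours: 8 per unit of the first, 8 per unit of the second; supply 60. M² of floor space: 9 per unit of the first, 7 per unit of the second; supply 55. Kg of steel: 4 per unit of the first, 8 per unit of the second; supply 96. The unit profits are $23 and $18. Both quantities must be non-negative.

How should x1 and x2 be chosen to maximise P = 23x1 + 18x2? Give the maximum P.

x1 = 5/4, x2 = 25/4, maximum P = 565/4

Feasible corners and P = 23x1 + 18x2:
  (0, 0) → P = 0
  (0, 15/2) → P = 135
  (55/9, 0) → P = 1265/9
  (5/4, 25/4) → P = 565/4

The binding constraints are 8x1 + 8x2 = 60 and 9x1 + 7x2 = 55.
Solving simultaneously gives x1 = 5/4, x2 = 25/4.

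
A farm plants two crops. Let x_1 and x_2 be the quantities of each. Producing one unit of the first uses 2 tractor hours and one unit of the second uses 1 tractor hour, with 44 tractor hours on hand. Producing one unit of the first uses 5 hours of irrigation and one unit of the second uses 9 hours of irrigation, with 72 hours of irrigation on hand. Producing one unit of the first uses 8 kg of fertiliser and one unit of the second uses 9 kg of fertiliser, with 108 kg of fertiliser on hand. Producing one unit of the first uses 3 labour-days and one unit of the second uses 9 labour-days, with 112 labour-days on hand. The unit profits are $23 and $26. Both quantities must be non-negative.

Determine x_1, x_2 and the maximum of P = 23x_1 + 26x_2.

Corner points and P = 23x_1 + 26x_2:
  (0, 0) → P = 0
  (0, 8) → P = 208
  (27/2, 0) → P = 621/2
  (12, 4/3) → P = 932/3

The optimum lies where 5x_1 + 9x_2 = 72 and 8x_1 + 9x_2 = 108.
Solving simultaneously gives x_1 = 12, x_2 = 4/3.

x_1 = 12, x_2 = 4/3, maximum P = 932/3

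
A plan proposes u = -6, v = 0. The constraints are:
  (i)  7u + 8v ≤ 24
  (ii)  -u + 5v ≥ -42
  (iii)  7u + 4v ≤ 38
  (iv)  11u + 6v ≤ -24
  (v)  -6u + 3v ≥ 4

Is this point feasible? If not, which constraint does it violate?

feasible

(i): -42 ≤ 24 ✓
(ii): 6 ≥ -42 ✓
(iii): -42 ≤ 38 ✓
(iv): -66 ≤ -24 ✓
(v): 36 ≥ 4 ✓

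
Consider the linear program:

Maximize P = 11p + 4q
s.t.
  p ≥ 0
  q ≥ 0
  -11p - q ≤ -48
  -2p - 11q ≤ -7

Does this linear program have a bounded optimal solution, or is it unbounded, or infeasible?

From the feasible point (0, 48), moving in the direction (0, 1) keeps every constraint satisfied while P increases without bound.

unbounded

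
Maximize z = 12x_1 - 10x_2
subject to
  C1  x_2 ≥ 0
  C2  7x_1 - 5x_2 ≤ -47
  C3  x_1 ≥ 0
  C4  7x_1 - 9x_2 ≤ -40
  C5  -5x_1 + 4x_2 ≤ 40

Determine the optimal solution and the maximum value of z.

Feasible corners and z = 12x_1 - 10x_2:
  (0, 47/5) → z = -94
  (4, 15) → z = -102
  (0, 10) → z = -100

The binding constraints are 7x_1 - 5x_2 = -47 and x_1 = 0.
Solving simultaneously gives x_1 = 0, x_2 = 47/5.

x_1 = 0, x_2 = 47/5, maximum z = -94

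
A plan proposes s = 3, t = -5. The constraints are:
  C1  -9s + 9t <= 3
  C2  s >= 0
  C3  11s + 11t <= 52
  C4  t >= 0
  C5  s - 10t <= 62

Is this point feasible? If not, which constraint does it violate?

Constraint C4: t = -5, which is not ≥ 0. All other constraints are satisfied.

not feasible — violates C4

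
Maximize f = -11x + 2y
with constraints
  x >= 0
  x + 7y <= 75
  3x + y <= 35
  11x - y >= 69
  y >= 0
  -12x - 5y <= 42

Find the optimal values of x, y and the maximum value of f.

Vertices and f = -11x + 2y:
  (17/2, 19/2) → f = -149/2
  (93/13, 126/13) → f = -771/13
  (35/3, 0) → f = -385/3
  (69/11, 0) → f = -69

The optimum lies where x + 7y = 75 and 11x - y = 69.
Solving simultaneously gives x = 93/13, y = 126/13.

x = 93/13, y = 126/13, maximum f = -771/13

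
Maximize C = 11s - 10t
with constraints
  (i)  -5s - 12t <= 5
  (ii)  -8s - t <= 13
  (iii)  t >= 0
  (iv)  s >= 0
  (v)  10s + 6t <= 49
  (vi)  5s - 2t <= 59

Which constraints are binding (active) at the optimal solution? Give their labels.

(iii) and (v)

Corner points and C = 11s - 10t:
  (0, 0) → C = 0
  (49/10, 0) → C = 539/10
  (0, 49/6) → C = -245/3

The maximum is at (49/10, 0). Substituting into each constraint, equality holds for (iii) and (v); the remaining constraints have slack.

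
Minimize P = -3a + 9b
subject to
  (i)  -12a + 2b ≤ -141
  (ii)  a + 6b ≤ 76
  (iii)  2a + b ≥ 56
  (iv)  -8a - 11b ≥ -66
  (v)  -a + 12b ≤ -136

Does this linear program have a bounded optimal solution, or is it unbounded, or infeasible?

From the feasible point (275/7, -158/7), moving in the direction (11, -8) keeps every constraint satisfied while P decreases without bound.

unbounded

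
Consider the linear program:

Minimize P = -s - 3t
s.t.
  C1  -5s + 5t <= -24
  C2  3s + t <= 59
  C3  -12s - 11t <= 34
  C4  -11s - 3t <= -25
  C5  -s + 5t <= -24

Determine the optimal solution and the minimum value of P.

s = 319/16, t = -13/16, minimum P = -35/2

Extreme points and P = -s - 3t:
  (683/21, -270/7) → P = 1747/21
  (319/16, -13/16) → P = -35/2
  (377/85, -674/85) → P = 329/17
  (197/58, -239/58) → P = 260/29

The optimum lies where 3s + t = 59 and -s + 5t = -24.
Solving simultaneously gives s = 319/16, t = -13/16.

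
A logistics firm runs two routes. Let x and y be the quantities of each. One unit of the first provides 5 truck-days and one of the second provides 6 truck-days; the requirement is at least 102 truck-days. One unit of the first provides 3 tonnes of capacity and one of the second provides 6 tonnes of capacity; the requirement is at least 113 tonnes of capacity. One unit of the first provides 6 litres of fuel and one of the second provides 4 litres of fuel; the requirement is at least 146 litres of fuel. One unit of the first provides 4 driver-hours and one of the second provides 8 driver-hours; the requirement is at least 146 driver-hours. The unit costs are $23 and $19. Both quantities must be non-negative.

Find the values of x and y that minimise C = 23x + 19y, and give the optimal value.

Corner points and C = 23x + 19y:
  (0, 73/2) → C = 1387/2
  (113/3, 0) → C = 2599/3
  (53/3, 10) → C = 1789/3
The feasible region is unbounded (it extends along (0, 1), (1, 0)), but C strictly increases along every unbounded feasible direction, so there is no improving ray and the minimum is attained at a vertex.

x = 53/3, y = 10, minimum C = 1789/3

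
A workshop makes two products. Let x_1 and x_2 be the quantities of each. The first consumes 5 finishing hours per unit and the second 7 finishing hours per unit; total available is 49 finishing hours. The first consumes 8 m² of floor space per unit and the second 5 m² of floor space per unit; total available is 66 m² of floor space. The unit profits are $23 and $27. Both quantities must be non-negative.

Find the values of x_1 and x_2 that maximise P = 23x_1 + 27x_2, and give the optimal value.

Feasible corners and P = 23x_1 + 27x_2:
  (0, 0) → P = 0
  (0, 7) → P = 189
  (33/4, 0) → P = 759/4
  (7, 2) → P = 215

At the optimal vertex, 5x_1 + 7x_2 = 49 and 8x_1 + 5x_2 = 66.
Solving simultaneously gives x_1 = 7, x_2 = 2.

x_1 = 7, x_2 = 2, maximum P = 215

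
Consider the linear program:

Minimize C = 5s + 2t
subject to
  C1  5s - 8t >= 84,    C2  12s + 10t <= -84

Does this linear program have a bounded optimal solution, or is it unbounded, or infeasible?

From the feasible point (84/73, -714/73), moving in the direction (-8, -5) keeps every constraint satisfied while C decreases without bound.

unbounded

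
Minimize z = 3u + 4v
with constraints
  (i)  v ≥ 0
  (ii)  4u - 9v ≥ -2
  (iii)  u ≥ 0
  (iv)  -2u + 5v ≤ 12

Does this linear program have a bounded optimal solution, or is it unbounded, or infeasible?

Feasible corners and z = 3u + 4v:
  (0, 0) → z = 0
  (0, 2/9) → z = 8/9
  (49, 22) → z = 235
The feasible region has finitely many vertices and no improving ray; the minimum is 0 at (0, 0).

bounded optimum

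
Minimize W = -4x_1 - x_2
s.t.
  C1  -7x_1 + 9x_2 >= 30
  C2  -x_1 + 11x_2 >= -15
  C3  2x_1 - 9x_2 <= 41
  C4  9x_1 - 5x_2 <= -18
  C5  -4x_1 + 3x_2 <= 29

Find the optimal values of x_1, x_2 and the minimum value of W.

x_1 = 13, x_2 = 27, minimum W = -79

Feasible corners and W = -4x_1 - x_2:
  (-465/68, -135/68) → W = 1995/68
  (-6/23, 72/23) → W = -48/23
  (-364/41, -89/41) → W = 1545/41
  (13, 27) → W = -79

The binding constraints are 9x_1 - 5x_2 = -18 and -4x_1 + 3x_2 = 29.
Solving simultaneously gives x_1 = 13, x_2 = 27.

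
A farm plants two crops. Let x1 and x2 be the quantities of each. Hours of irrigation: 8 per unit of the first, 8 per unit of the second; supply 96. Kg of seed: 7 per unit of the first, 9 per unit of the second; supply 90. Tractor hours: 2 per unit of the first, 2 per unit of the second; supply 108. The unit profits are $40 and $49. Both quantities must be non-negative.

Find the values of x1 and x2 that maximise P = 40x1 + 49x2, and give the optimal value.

Vertices and P = 40x1 + 49x2:
  (0, 0) → P = 0
  (0, 10) → P = 490
  (12, 0) → P = 480
  (9, 3) → P = 507

At the optimal vertex, 8x1 + 8x2 = 96 and 7x1 + 9x2 = 90.
Solving simultaneously gives x1 = 9, x2 = 3.

x1 = 9, x2 = 3, maximum P = 507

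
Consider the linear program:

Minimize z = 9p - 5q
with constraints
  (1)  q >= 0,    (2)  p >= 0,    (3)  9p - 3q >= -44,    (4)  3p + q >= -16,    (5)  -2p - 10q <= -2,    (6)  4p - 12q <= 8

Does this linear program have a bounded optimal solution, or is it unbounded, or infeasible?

unbounded

From the feasible point (1, 0), moving in the direction (3, 9) keeps every constraint satisfied while z decreases without bound.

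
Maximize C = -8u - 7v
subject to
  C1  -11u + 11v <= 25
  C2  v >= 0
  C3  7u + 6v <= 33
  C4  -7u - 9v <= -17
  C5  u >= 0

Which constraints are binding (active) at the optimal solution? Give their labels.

C4 and C5

Extreme points and C = -8u - 7v:
  (213/143, 538/143) → C = -5470/143
  (0, 25/11) → C = -175/11
  (33/7, 0) → C = -264/7
  (17/7, 0) → C = -136/7
  (0, 17/9) → C = -119/9

The maximum is at (0, 17/9). Substituting into each constraint, equality holds for C4 and C5; the remaining constraints have slack.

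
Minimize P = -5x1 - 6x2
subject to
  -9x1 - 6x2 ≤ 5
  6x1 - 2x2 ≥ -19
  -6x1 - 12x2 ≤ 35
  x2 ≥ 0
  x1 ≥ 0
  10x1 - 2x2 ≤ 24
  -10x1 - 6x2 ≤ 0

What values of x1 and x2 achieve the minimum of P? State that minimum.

Feasible corners and P = -5x1 - 6x2:
  (0, 19/2) → P = -57
  (43/4, 167/4) → P = -1217/4
  (0, 0) → P = 0
  (12/5, 0) → P = -12

At the optimal vertex, 6x1 - 2x2 = -19 and 10x1 - 2x2 = 24.
Solving simultaneously gives x1 = 43/4, x2 = 167/4.

x1 = 43/4, x2 = 167/4, minimum P = -1217/4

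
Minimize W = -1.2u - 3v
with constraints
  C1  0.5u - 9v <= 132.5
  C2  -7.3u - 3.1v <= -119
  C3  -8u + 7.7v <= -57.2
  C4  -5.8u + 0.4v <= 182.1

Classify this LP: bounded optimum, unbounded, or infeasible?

From the feasible point (5927/269, -3631/269), moving in the direction (9, 0.5) keeps every constraint satisfied while W decreases without bound.

unbounded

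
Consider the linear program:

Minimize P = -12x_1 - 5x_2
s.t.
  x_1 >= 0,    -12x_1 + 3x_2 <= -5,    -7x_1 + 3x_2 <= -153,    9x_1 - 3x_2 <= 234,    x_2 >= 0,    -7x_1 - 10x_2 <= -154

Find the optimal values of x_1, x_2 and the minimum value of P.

x_1 = 81/2, x_2 = 87/2, minimum P = -1407/2

Vertices and P = -12x_1 - 5x_2:
  (81/2, 87/2) → P = -1407/2
  (1992/91, 1/13) → P = -23939/91
  (26, 0) → P = -312
  (22, 0) → P = -264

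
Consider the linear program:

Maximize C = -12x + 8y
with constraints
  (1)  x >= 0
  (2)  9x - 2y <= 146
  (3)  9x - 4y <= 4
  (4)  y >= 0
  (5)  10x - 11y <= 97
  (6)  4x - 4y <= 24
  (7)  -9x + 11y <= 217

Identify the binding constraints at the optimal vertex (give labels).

Vertices and C = -12x + 8y:
  (0, 0) → C = 0
  (0, 217/11) → C = 1736/11
  (4/9, 0) → C = -16/3
  (304/21, 221/7) → C = 552/7

The maximum is at (0, 217/11). Substituting into each constraint, equality holds for (1) and (7); the remaining constraints have slack.

(1) and (7)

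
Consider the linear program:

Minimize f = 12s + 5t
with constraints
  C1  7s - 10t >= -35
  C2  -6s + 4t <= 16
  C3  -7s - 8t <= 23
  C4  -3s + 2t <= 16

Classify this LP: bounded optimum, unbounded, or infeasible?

bounded optimum

Vertices and f = 12s + 5t:
  (-5/8, 49/16) → f = 125/16
  (-55/19, -13/38) → f = -1385/38
The feasible region has finitely many vertices and no improving ray; the minimum is -1385/38 at (-55/19, -13/38).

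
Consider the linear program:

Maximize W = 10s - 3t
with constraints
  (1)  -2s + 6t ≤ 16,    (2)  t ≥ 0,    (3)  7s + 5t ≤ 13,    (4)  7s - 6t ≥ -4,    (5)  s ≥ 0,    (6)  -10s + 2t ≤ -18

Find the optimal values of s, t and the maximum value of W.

Feasible corners and W = 10s - 3t:
  (13/7, 0) → W = 130/7
  (9/5, 0) → W = 18
  (29/16, 1/16) → W = 287/16

s = 13/7, t = 0, maximum W = 130/7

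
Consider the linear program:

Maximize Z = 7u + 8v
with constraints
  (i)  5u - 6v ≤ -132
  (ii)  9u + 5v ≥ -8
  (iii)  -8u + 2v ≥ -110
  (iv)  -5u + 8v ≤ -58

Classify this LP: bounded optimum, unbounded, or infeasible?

The boundaries 5u - 6v = -132 and 9u + 5v = -8 meet at (-708/79, 1148/79), but that point violates -5u + 8v ≤ -58. Every candidate vertex is excluded by some other constraint, so the feasible region is empty.

infeasible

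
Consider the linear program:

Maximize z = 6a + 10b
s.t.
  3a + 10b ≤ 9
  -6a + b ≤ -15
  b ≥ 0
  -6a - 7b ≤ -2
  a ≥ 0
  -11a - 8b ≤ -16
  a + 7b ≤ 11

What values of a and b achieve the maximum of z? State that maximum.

Feasible corners and z = 6a + 10b:
  (53/21, 1/7) → z = 116/7
  (3, 0) → z = 18
  (5/2, 0) → z = 15

a = 3, b = 0, maximum z = 18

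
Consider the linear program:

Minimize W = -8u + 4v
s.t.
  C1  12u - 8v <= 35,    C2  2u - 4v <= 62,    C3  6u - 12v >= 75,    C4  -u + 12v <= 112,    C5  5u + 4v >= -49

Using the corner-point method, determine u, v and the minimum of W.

Extreme points and W = -8u + 4v:
  (-15/8, -115/16) → W = -55/4
  (-63/22, -763/88) → W = -259/22
  (-24/7, -223/28) → W = -31/7

The optimum lies where 12u - 8v = 35 and 6u - 12v = 75.
Solving simultaneously gives u = -15/8, v = -115/16.

u = -15/8, v = -115/16, minimum W = -55/4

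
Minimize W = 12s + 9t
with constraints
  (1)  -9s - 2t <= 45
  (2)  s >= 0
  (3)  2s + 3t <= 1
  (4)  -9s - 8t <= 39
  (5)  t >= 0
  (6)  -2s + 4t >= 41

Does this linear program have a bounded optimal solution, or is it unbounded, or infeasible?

infeasible

The boundaries s = 0 and 2s + 3t = 1 meet at (0, 1/3), but that point violates -2s + 4t ≥ 41. Every candidate vertex is excluded by some other constraint, so the feasible region is empty.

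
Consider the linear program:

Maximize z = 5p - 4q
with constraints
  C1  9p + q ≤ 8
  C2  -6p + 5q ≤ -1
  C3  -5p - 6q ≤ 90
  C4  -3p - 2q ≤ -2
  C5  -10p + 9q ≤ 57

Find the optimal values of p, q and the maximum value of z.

p = 14/15, q = -2/5, maximum z = 94/15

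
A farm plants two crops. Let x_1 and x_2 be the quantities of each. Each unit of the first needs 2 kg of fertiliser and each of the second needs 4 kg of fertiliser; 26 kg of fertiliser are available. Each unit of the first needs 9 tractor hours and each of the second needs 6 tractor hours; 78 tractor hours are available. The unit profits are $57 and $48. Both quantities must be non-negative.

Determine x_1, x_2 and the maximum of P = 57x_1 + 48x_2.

Vertices and P = 57x_1 + 48x_2:
  (0, 0) → P = 0
  (0, 13/2) → P = 312
  (26/3, 0) → P = 494
  (13/2, 13/4) → P = 1053/2

The optimum lies where 2x_1 + 4x_2 = 26 and 9x_1 + 6x_2 = 78.
Solving simultaneously gives x_1 = 13/2, x_2 = 13/4.

x_1 = 13/2, x_2 = 13/4, maximum P = 1053/2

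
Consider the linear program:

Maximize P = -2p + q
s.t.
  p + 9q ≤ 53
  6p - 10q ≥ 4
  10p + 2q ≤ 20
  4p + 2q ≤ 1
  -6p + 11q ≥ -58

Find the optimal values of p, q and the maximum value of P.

Vertices and P = -2p + q:
  (9/26, -5/26) → P = -23/26
  (-268/3, -54) → P = 374/3
  (127/56, -113/28) → P = -60/7

p = -268/3, q = -54, maximum P = 374/3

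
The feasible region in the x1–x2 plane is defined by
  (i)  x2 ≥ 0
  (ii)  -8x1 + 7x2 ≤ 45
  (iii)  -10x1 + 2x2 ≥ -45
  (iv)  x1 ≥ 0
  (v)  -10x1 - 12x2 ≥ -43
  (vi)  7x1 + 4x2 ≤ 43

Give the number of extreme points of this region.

The feasible vertices (each the meet of two boundaries and inside every other half-plane) are:
  (0, 0)
  (43/10, 0)
  (0, 43/12)

3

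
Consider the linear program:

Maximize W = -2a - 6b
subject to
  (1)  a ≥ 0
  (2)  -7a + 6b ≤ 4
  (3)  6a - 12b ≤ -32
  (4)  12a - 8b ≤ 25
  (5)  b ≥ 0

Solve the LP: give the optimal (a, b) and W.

Corner points and W = -2a - 6b:
  (3, 25/6) → W = -31
  (91/8, 223/16) → W = -851/8
  (139/24, 89/16) → W = -1079/24

The binding constraints are -7a + 6b = 4 and 6a - 12b = -32.
Solving simultaneously gives a = 3, b = 25/6.

a = 3, b = 25/6, maximum W = -31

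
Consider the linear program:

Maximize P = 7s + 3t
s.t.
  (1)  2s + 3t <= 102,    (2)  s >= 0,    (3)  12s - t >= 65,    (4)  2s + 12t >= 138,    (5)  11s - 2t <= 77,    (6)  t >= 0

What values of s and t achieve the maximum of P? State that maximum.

Vertices and P = 7s + 3t:
  (297/38, 547/19) → P = 5361/38
  (435/37, 968/37) → P = 5949/37
  (459/73, 763/73) → P = 5502/73
  (150/17, 341/34) → P = 3123/34

s = 435/37, t = 968/37, maximum P = 5949/37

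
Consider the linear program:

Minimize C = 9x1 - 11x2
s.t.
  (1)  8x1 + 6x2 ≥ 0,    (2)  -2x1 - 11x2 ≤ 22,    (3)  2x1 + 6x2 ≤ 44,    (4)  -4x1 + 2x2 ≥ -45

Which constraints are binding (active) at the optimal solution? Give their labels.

Corner points and C = 9x1 - 11x2:
  (33/19, -44/19) → C = 781/19
  (-22/3, 88/9) → C = -1562/9
  (451/48, -89/24) → C = 6017/48
  (179/14, 43/14) → C = 569/7

The minimum is at (-22/3, 88/9). Substituting into each constraint, equality holds for (1) and (3); the remaining constraints have slack.

(1) and (3)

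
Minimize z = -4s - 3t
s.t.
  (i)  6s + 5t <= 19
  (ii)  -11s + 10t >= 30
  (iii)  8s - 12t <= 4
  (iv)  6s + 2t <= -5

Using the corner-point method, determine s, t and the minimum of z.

s = -7/2, t = 8, minimum z = -10

Vertices and z = -4s - 3t:
  (-7/2, 8) → z = -10
  (-100/13, -71/13) → z = 613/13
  (-55/41, 125/82) → z = 65/82
The feasible region is unbounded (it extends along (-5, 6), (-3, -2)), but z strictly increases along every unbounded feasible direction, so there is no improving ray and the minimum is attained at a vertex.

The optimum lies where 6s + 5t = 19 and 6s + 2t = -5.
Solving simultaneously gives s = -7/2, t = 8.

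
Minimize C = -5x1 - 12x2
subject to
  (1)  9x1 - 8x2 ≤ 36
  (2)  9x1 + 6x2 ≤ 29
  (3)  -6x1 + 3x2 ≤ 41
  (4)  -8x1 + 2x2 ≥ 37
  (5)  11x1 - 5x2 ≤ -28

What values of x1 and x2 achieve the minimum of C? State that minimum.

Vertices and C = -5x1 - 12x2:
  (-436/21, -195/7) → C = 9200/21
  (-404/43, -648/43) → C = 9796/43
  (-53/21, 181/21) → C = -1907/21
  (-82/33, 565/66) → C = -2980/33
  (-43/6, -61/6) → C = 947/6

The optimum lies where 9x1 + 6x2 = 29 and -6x1 + 3x2 = 41.
Solving simultaneously gives x1 = -53/21, x2 = 181/21.

x1 = -53/21, x2 = 181/21, minimum C = -1907/21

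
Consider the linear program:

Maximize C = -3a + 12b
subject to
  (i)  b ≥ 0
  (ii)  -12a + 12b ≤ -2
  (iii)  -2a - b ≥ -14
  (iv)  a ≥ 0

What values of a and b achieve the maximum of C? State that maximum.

a = 85/18, b = 41/9, maximum C = 81/2

Extreme points and C = -3a + 12b:
  (1/6, 0) → C = -1/2
  (7, 0) → C = -21
  (85/18, 41/9) → C = 81/2

The optimum lies where -12a + 12b = -2 and -2a - b = -14.
Solving simultaneously gives a = 85/18, b = 41/9.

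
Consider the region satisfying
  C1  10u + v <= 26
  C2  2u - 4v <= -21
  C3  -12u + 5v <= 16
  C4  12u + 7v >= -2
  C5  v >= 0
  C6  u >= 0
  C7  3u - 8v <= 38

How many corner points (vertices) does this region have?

3

Intersecting each pair of boundary lines and keeping only the points that satisfy every inequality leaves:
  (83/42, 131/21)
  (57/31, 236/31)
  (41/38, 110/19)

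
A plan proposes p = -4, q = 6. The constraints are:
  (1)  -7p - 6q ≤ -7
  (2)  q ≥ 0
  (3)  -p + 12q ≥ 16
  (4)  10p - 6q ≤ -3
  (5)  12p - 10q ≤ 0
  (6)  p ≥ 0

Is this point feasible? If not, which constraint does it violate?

not feasible — violates (6)

Constraint (6): p = -4, which is not ≥ 0. All other constraints are satisfied.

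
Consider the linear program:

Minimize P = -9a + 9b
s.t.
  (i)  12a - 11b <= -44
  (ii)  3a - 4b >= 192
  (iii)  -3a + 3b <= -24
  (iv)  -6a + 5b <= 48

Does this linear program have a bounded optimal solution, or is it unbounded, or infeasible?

The boundaries 12a - 11b = -44 and 3a - 4b = 192 meet at (-2288/15, -812/5), but that point violates -6a + 5b ≤ 48. Every candidate vertex is excluded by some other constraint, so the feasible region is empty.

infeasible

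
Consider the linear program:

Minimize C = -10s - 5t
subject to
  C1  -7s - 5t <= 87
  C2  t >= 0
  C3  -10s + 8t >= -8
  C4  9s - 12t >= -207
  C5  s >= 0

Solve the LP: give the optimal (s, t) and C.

The binding constraints are -10s + 8t = -8 and 9s - 12t = -207.
Solving simultaneously gives s = 73/2, t = 357/8.

s = 73/2, t = 357/8, minimum C = -4705/8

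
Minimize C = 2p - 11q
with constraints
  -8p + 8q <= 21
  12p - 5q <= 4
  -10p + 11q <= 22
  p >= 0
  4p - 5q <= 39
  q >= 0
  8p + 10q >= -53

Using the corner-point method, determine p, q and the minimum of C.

p = 77/41, q = 152/41, minimum C = -1518/41

Extreme points and C = 2p - 11q:
  (77/41, 152/41) → C = -1518/41
  (1/3, 0) → C = 2/3
  (0, 2) → C = -22
  (0, 0) → C = 0

The binding constraints are 12p - 5q = 4 and -10p + 11q = 22.
Solving simultaneously gives p = 77/41, q = 152/41.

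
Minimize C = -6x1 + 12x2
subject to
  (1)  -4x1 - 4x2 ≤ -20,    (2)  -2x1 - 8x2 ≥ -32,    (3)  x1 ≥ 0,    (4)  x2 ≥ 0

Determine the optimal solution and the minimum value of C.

x1 = 16, x2 = 0, minimum C = -96

Extreme points and C = -6x1 + 12x2:
  (4/3, 11/3) → C = 36
  (5, 0) → C = -30
  (16, 0) → C = -96

The binding constraints are -2x1 - 8x2 = -32 and x2 = 0.
Solving simultaneously gives x1 = 16, x2 = 0.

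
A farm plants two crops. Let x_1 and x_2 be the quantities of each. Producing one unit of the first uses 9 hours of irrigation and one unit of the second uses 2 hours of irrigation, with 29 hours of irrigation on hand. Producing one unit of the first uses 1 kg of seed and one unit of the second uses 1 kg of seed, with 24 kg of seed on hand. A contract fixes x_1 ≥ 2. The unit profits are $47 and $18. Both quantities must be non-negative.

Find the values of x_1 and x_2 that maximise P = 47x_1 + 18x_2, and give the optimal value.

Vertices and P = 47x_1 + 18x_2:
  (29/9, 0) → P = 1363/9
  (2, 0) → P = 94
  (2, 11/2) → P = 193

x_1 = 2, x_2 = 11/2, maximum P = 193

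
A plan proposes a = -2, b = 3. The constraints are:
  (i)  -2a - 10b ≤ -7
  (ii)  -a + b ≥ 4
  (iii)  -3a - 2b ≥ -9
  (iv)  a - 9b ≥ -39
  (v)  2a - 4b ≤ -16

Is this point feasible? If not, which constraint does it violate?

feasible

(i): -26 ≤ -7 ✓
(ii): 5 ≥ 4 ✓
(iii): 0 ≥ -9 ✓
(iv): -29 ≥ -39 ✓
(v): -16 ≤ -16 ✓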